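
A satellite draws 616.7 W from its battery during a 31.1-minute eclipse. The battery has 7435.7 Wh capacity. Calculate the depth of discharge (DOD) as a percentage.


E_used = P * t / 60 = 616.7 * 31.1 / 60 = 319.6562 Wh
DOD = E_used / E_total * 100 = 319.6562 / 7435.7 * 100
DOD = 4.2989 %

4.2989 %


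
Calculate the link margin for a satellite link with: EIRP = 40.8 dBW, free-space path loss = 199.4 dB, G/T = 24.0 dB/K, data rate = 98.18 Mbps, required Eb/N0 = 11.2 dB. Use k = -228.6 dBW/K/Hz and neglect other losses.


C/N0 = EIRP - FSPL + G/T - k = 40.8 - 199.4 + 24.0 - (-228.6)
C/N0 = 94.0000 dB-Hz
R_b = 98.18 Mbps = 9.818e+07 bps -> 10*log10(R_b) = 79.9202 dB-Hz
Eb/N0 = C/N0 - 10*log10(R_b) = 94.0000 - 79.9202 = 14.0798 dB
Margin = Eb/N0 - Eb/N0_req = 14.0798 - 11.2 = 2.8798 dB (link closes)

2.8798 dB


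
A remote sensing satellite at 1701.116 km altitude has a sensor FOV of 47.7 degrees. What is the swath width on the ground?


FOV = 47.7 deg = 0.8325221 rad
swath = 2 * alt * tan(FOV/2) = 2 * 1701.116 * tan(0.416261)
swath = 2 * 1701.116 * 0.4420954
swath = 1504.1110 km

1504.1110 km


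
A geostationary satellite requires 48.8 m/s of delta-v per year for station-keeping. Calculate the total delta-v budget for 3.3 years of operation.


dV = rate * years = 48.8 * 3.3
dV = 161.0400 m/s

161.0400 m/s


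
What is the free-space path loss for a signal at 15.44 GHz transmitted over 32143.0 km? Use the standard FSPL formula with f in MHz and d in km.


f = 15.44 GHz = 15440.0000 MHz
d = 32143.0 km
FSPL = 32.44 + 20*log10(15440.0000) + 20*log10(32143.0)
FSPL = 32.44 + 83.7729 + 90.1417
FSPL = 206.3547 dB

206.3547 dB


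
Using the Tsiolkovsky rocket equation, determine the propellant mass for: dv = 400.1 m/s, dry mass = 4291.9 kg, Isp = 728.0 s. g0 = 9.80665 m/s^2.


ve = Isp * g0 = 728.0 * 9.80665 = 7139.241200 m/s
mass ratio = exp(dv/ve) = exp(400.1/7139.241200) = 1.05764250
m_prop = m_dry * (mr - 1) = 4291.9 * (1.05764250 - 1)
m_prop = 247.3958 kg

247.3958 kg


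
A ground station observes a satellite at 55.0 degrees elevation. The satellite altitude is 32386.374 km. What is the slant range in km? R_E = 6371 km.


h = 32386.374 km, el = 55.0 deg
d = -R_E*sin(el) + sqrt((R_E*sin(el))^2 + 2*R_E*h + h^2)
d = -6371.0000*sin(0.9599311) + sqrt((6371.0000*0.819152)^2 + 2*6371.0000*32386.374 + 32386.374^2)
d = 33365.9002 km

33365.9002 km


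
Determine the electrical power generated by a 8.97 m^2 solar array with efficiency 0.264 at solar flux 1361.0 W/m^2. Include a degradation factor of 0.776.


P = area * eta * S * degradation
P = 8.97 * 0.264 * 1361.0 * 0.776
P = 2501.0145 W

2501.0145 W


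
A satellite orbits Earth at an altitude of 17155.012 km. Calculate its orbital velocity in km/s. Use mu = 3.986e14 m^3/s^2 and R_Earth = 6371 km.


r = R_E + alt = 6371.0 + 17155.012 = 23526.0120 km = 2.3526012e+07 m
v = sqrt(mu/r) = sqrt(3.986e14 / 2.3526012e+07) = 4116.1813 m/s = 4.1162 km/s

4.1162 km/s


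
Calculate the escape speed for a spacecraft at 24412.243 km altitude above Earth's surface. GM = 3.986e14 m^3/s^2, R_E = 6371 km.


r = 6371.0 + 24412.243 = 30783.2430 km = 3.0783243e+07 m
v_esc = sqrt(2*mu/r) = sqrt(2*3.986e14 / 3.0783243e+07)
v_esc = 5088.9298 m/s = 5.0889 km/s

5.0889 km/s


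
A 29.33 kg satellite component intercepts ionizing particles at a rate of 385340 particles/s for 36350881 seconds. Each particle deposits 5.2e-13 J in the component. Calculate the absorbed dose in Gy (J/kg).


Total energy deposited = rate * time * E_per
  = 385340 * 36350881 * 5.2e-13 = 7.2839 J
Dose = E_total / mass = 7.2839 / 29.33
Dose = 0.2483421 Gy

0.2483 Gy


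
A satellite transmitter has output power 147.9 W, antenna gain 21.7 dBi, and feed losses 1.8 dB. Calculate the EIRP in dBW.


Pt = 147.9 W = 21.6997 dBW
EIRP = Pt_dBW + Gt - losses = 21.6997 + 21.7 - 1.8 = 41.5997 dBW

41.5997 dBW


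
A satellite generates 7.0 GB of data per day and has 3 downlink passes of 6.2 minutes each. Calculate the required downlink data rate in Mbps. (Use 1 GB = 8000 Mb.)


total contact time = 3 * 6.2 * 60 = 1116.0000 s
data = 7.0 GB = 56000.0000 Mb
rate = 56000.0000 / 1116.0000 = 50.1792 Mbps

50.1792 Mbps


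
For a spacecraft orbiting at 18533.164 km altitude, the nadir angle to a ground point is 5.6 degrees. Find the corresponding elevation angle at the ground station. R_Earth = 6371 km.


r = R_E + alt = 24904.1640 km
Law of sines in the satellite / Earth-center / ground-point triangle:
  sin(nadir)/R_E = sin(90 + el)/r  =>  cos(el) = (r/R_E)*sin(nadir)
cos(el) = (24904.1640 / 6371.0000) * sin(5.6 deg) = 0.3814504
el = arccos(0.3814504) = 67.5764 deg
(Earth-central angle = 90 - nadir - el = 16.8236 deg)

67.5764 degrees


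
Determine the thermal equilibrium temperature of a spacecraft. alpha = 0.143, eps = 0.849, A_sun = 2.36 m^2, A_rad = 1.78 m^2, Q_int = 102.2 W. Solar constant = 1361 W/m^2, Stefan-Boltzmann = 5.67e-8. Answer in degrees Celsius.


Numerator = alpha*S*A_sun + Q_int = 0.143*1361*2.36 + 102.2 = 561.5103 W
Denominator = eps*sigma*A_rad = 0.849*5.67e-8*1.78 = 8.5686174e-08 W/K^4
T^4 = 6.5531025e+09 K^4
T = 284.5193 K = 11.3693 C

11.3693 degrees Celsius


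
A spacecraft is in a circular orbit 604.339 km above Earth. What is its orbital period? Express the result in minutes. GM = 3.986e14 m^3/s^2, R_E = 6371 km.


r = 6975.3390 km = 6.975339e+06 m
T = 2*pi*sqrt(r^3/mu) = 2*pi*sqrt(3.3938759e+20 / 3.986e14)
T = 5797.7462 s = 96.6291 min

96.6291 minutes


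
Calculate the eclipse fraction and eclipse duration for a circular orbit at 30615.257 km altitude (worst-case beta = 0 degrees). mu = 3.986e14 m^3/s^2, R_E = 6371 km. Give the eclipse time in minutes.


r = 36986.2570 km
T = 1179.8330 min
Eclipse fraction = arcsin(R_E/r)/pi = arcsin(6371.0000/36986.2570)/pi
= arcsin(0.1722532)/pi = 0.05510472
Eclipse duration = 0.05510472 * 1179.8330 = 65.0144 min

65.0144 minutes


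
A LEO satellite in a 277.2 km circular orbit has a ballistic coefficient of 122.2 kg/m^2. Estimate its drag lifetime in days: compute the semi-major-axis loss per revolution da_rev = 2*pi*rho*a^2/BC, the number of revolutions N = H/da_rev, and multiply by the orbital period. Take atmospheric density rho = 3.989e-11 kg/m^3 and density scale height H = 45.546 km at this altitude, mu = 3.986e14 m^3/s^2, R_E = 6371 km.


a = R_E + alt = 6648.2000 km = 6.6482e+06 m
da_rev = 2*pi*rho*a^2/BC = 2*pi*3.989e-11*(6.6482e+06)^2/122.2 = 90.652722 m per revolution
N = H/da_rev = 45546.0000 m / 90.652722 m = 502.4229 revolutions
P = 2*pi*sqrt(a^3/mu) = 5394.7005 s
lifetime = N*P = 502.4229 * 5394.7005 = 2.7104208e+06 s = 31.3706 days

31.3706 days


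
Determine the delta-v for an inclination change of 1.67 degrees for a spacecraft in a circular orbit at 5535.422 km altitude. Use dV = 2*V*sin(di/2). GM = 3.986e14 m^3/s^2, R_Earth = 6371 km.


r = 11906.4220 km = 1.1906422e+07 m
V = sqrt(mu/r) = 5785.9944 m/s
di = 1.67 deg = 0.029147 rad
dV = 2*V*sin(di/2) = 2*5785.9944*sin(0.0145735)
dV = 168.6384 m/s = 0.1686384 km/s

0.1686 km/s


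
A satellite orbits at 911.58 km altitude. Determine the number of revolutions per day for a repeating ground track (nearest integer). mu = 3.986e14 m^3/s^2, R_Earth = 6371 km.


r = 7.28258e+06 m
T = 2*pi*sqrt(r^3/mu) = 6184.9916 s = 103.0832 min
revs/day = 1440 / 103.0832 = 13.9693
Rounded: 14 revolutions per day

14 revolutions per day


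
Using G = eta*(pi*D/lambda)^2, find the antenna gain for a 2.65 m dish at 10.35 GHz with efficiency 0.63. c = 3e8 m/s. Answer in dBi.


lambda = c/f = 3e8 / 1.035e+10 = 0.02898551 m
G = eta*(pi*D/lambda)^2 = 0.63*(pi*2.65/0.02898551)^2
G = 51972.0961 (linear)
G = 10*log10(51972.0961) = 47.1577 dBi

47.1577 dBi


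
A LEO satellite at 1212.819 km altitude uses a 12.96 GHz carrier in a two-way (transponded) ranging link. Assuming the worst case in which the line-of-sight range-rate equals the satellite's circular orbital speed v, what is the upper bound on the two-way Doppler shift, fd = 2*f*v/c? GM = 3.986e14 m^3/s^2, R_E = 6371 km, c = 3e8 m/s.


r = 7.583819e+06 m
v = sqrt(mu/r) = 7249.7773 m/s (worst-case radial velocity)
f = 12.96 GHz = 1.296e+10 Hz
fd = 2*f*v/c = 2*1.296e+10*7249.7773/3.0e+08
fd = 626380.7609 Hz

626380.7609 Hz


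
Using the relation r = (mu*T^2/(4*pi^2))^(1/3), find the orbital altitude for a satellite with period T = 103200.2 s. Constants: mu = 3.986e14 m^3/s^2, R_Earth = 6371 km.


T = 103200.2 s
r = (mu*T^2/(4*pi^2))^(1/3) = (3.986e14 * 103200.2^2 / (4*pi^2))^(1/3)
r = 4.7553178e+07 m = 47553.1779 km
alt = r - R_E = 47553.1779 - 6371 = 41182.1779 km

41182.1779 km


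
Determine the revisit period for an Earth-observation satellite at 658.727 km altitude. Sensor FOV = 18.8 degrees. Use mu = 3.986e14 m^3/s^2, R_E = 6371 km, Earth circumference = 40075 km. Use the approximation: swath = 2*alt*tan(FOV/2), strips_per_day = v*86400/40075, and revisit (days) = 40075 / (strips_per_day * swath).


swath = 2*658.727*tan(0.1640609) = 218.1031 km
v = sqrt(mu/r) = 7530.0770 m/s = 7.5301 km/s
strips/day = v*86400/40075 = 7.5301*86400/40075 = 16.2345
coverage/day = strips * swath = 16.2345 * 218.1031 = 3540.8005 km
revisit = 40075 / 3540.8005 = 11.3181 days

11.3181 days


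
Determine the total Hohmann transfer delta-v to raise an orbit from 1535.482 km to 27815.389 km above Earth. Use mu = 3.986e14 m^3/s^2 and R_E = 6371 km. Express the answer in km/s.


r1 = 7906.4820 km = 7.906482e+06 m
r2 = 34186.3890 km = 3.4186389e+07 m
dv1 = sqrt(mu/r1)*(sqrt(2*r2/(r1+r2)) - 1) = 1948.9816 m/s
dv2 = sqrt(mu/r2)*(1 - sqrt(2*r1/(r1+r2))) = 1321.7369 m/s
total dv = |dv1| + |dv2| = 1948.9816 + 1321.7369 = 3270.7185 m/s = 3.2707 km/s

3.2707 km/s


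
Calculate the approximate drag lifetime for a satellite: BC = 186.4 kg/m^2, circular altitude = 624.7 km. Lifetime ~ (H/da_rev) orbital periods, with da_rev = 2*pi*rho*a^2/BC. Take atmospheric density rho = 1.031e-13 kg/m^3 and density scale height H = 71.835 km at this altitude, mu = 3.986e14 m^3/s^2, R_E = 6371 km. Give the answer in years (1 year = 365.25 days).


a = R_E + alt = 6995.7000 km = 6.9957e+06 m
da_rev = 2*pi*rho*a^2/BC = 2*pi*1.031e-13*(6.9957e+06)^2/186.4 = 0.170080679 m per revolution
N = H/da_rev = 71835.0000 m / 0.170080679 m = 422358.3807 revolutions
P = 2*pi*sqrt(a^3/mu) = 5823.1501 s
lifetime = N*P = 422358.3807 * 5823.1501 = 2.4594563e+09 s = 28465.9289 days
years = 28465.9289 / 365.25 = 77.9355 years

77.9355 years


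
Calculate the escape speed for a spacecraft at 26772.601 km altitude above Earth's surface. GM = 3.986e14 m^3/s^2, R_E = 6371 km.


r = 6371.0 + 26772.601 = 33143.6010 km = 3.3143601e+07 m
v_esc = sqrt(2*mu/r) = sqrt(2*3.986e14 / 3.3143601e+07)
v_esc = 4904.3765 m/s = 4.9044 km/s

4.9044 km/s


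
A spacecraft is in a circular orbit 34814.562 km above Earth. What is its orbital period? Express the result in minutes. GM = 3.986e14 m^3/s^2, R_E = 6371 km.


r = 41185.5620 km = 4.1185562e+07 m
T = 2*pi*sqrt(r^3/mu) = 2*pi*sqrt(6.9861031e+22 / 3.986e14)
T = 83181.8770 s = 1386.3646 min

1386.3646 minutes


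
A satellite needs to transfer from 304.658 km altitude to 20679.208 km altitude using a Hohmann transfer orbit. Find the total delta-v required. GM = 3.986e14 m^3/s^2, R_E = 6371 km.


r1 = 6675.6580 km = 6.675658e+06 m
r2 = 27050.2080 km = 2.7050208e+07 m
dv1 = sqrt(mu/r1)*(sqrt(2*r2/(r1+r2)) - 1) = 2059.6016 m/s
dv2 = sqrt(mu/r2)*(1 - sqrt(2*r1/(r1+r2))) = 1423.4330 m/s
total dv = |dv1| + |dv2| = 2059.6016 + 1423.4330 = 3483.0346 m/s = 3.4830 km/s

3.4830 km/s


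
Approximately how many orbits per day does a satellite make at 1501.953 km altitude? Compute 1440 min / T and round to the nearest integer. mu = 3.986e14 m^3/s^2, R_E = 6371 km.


r = 7.872953e+06 m
T = 2*pi*sqrt(r^3/mu) = 6952.1272 s = 115.8688 min
revs/day = 1440 / 115.8688 = 12.4279
Rounded: 12 revolutions per day

12 revolutions per day


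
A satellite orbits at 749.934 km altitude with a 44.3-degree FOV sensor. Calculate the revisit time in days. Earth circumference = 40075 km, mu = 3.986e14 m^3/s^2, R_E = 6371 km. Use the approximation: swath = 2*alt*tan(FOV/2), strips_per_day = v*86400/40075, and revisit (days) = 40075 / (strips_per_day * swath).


swath = 2*749.934*tan(0.3865904) = 610.5585 km
v = sqrt(mu/r) = 7481.6979 m/s = 7.4817 km/s
strips/day = v*86400/40075 = 7.4817*86400/40075 = 16.1302
coverage/day = strips * swath = 16.1302 * 610.5585 = 9848.4445 km
revisit = 40075 / 9848.4445 = 4.0692 days

4.0692 days


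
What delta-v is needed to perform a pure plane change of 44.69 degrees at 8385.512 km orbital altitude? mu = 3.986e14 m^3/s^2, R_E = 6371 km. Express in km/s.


r = 14756.5120 km = 1.4756512e+07 m
V = sqrt(mu/r) = 5197.2881 m/s
di = 44.69 deg = 0.7799876 rad
dV = 2*V*sin(di/2) = 2*5197.2881*sin(0.3899938)
dV = 3951.8380 m/s = 3.9518 km/s

3.9518 km/s


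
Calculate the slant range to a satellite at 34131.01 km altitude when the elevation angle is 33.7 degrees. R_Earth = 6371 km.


h = 34131.01 km, el = 33.7 deg
d = -R_E*sin(el) + sqrt((R_E*sin(el))^2 + 2*R_E*h + h^2)
d = -6371.0000*sin(0.588176) + sqrt((6371.0000*0.5548444)^2 + 2*6371.0000*34131.01 + 34131.01^2)
d = 36618.7758 km

36618.7758 km


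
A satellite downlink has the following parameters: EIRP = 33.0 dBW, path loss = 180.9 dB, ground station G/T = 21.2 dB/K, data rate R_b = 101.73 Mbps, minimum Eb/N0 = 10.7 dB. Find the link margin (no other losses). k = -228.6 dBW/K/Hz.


C/N0 = EIRP - FSPL + G/T - k = 33.0 - 180.9 + 21.2 - (-228.6)
C/N0 = 101.9000 dB-Hz
R_b = 101.73 Mbps = 1.0173e+08 bps -> 10*log10(R_b) = 80.0745 dB-Hz
Eb/N0 = C/N0 - 10*log10(R_b) = 101.9000 - 80.0745 = 21.8255 dB
Margin = Eb/N0 - Eb/N0_req = 21.8255 - 10.7 = 11.1255 dB (link closes)

11.1255 dB


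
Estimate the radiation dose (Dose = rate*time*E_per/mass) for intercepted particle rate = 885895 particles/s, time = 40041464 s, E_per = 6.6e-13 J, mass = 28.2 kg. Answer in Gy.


Total energy deposited = rate * time * E_per
  = 885895 * 40041464 * 6.6e-13 = 23.4119 J
Dose = E_total / mass = 23.4119 / 28.2
Dose = 0.8302082 Gy

0.8302 Gy


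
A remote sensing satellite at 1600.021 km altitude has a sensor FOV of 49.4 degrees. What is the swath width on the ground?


FOV = 49.4 deg = 0.8621927 rad
swath = 2 * alt * tan(FOV/2) = 2 * 1600.021 * tan(0.4310963)
swath = 2 * 1600.021 * 0.4599486
swath = 1471.8549 km

1471.8549 km


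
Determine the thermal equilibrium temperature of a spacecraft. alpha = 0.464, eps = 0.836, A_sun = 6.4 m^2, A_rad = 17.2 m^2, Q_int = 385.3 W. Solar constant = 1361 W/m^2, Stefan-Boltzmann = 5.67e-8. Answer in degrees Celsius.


Numerator = alpha*S*A_sun + Q_int = 0.464*1361*6.4 + 385.3 = 4426.9256 W
Denominator = eps*sigma*A_rad = 0.836*5.67e-8*17.2 = 8.1530064e-07 W/K^4
T^4 = 5.4298076e+09 K^4
T = 271.4539 K = -1.6961 C

-1.6961 degrees Celsius


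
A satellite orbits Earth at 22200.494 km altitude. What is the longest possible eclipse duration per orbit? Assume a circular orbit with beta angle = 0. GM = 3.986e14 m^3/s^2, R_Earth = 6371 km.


r = 28571.4940 km
T = 801.0496 min
Eclipse fraction = arcsin(R_E/r)/pi = arcsin(6371.0000/28571.4940)/pi
= arcsin(0.2229845)/pi = 0.07157993
Eclipse duration = 0.07157993 * 801.0496 = 57.3391 min

57.3391 minutes


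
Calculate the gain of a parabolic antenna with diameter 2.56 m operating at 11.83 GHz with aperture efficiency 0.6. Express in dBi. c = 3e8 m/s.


lambda = c/f = 3e8 / 1.183e+10 = 0.02535926 m
G = eta*(pi*D/lambda)^2 = 0.6*(pi*2.56/0.02535926)^2
G = 60347.3086 (linear)
G = 10*log10(60347.3086) = 47.8066 dBi

47.8066 dBi


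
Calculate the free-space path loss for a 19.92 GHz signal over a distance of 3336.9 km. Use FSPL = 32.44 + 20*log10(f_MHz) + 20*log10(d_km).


f = 19.92 GHz = 19920.0000 MHz
d = 3336.9 km
FSPL = 32.44 + 20*log10(19920.0000) + 20*log10(3336.9)
FSPL = 32.44 + 85.9858 + 70.4669
FSPL = 188.8927 dB

188.8927 dB


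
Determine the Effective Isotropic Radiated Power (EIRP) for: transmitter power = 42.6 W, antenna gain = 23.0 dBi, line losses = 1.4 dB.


Pt = 42.6 W = 16.2941 dBW
EIRP = Pt_dBW + Gt - losses = 16.2941 + 23.0 - 1.4 = 37.8941 dBW

37.8941 dBW


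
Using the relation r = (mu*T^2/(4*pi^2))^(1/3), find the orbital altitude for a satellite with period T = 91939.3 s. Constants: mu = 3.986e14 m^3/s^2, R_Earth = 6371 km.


T = 91939.3 s
r = (mu*T^2/(4*pi^2))^(1/3) = (3.986e14 * 91939.3^2 / (4*pi^2))^(1/3)
r = 4.4027766e+07 m = 44027.7658 km
alt = r - R_E = 44027.7658 - 6371 = 37656.7658 km

37656.7658 km


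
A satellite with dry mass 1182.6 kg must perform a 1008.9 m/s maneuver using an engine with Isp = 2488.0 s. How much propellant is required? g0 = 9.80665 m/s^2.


ve = Isp * g0 = 2488.0 * 9.80665 = 24398.945200 m/s
mass ratio = exp(dv/ve) = exp(1008.9/24398.945200) = 1.04221697
m_prop = m_dry * (mr - 1) = 1182.6 * (1.04221697 - 1)
m_prop = 49.9258 kg

49.9258 kg


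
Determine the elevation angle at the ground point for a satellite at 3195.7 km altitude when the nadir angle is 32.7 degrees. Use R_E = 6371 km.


r = R_E + alt = 9566.7000 km
Law of sines in the satellite / Earth-center / ground-point triangle:
  sin(nadir)/R_E = sin(90 + el)/r  =>  cos(el) = (r/R_E)*sin(nadir)
cos(el) = (9566.7000 / 6371.0000) * sin(32.7 deg) = 0.8112254
el = arccos(0.8112254) = 35.7842 deg
(Earth-central angle = 90 - nadir - el = 21.5158 deg)

35.7842 degrees


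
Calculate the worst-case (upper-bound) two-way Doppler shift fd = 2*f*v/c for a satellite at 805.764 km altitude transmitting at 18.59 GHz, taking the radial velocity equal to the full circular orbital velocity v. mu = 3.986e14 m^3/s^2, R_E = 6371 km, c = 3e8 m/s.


r = 7.176764e+06 m
v = sqrt(mu/r) = 7452.5400 m/s (worst-case radial velocity)
f = 18.59 GHz = 1.859e+10 Hz
fd = 2*f*v/c = 2*1.859e+10*7452.5400/3.0e+08
fd = 923618.1217 Hz

923618.1217 Hz


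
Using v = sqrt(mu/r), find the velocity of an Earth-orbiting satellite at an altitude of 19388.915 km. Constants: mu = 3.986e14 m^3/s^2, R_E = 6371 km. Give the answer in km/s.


r = R_E + alt = 6371.0 + 19388.915 = 25759.9150 km = 2.5759915e+07 m
v = sqrt(mu/r) = sqrt(3.986e14 / 2.5759915e+07) = 3933.6565 m/s = 3.9337 km/s

3.9337 km/s


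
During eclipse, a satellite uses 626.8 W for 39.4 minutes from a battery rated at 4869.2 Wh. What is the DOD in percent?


E_used = P * t / 60 = 626.8 * 39.4 / 60 = 411.5987 Wh
DOD = E_used / E_total * 100 = 411.5987 / 4869.2 * 100
DOD = 8.4531 %

8.4531 %


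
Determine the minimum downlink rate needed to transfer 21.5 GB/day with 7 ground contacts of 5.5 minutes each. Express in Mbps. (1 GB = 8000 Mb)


total contact time = 7 * 5.5 * 60 = 2310.0000 s
data = 21.5 GB = 172000.0000 Mb
rate = 172000.0000 / 2310.0000 = 74.4589 Mbps

74.4589 Mbps


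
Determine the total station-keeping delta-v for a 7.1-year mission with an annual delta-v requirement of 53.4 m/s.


dV = rate * years = 53.4 * 7.1
dV = 379.1400 m/s

379.1400 m/s


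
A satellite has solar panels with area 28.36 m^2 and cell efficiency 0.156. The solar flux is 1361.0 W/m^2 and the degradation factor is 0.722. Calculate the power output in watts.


P = area * eta * S * degradation
P = 28.36 * 0.156 * 1361.0 * 0.722
P = 4347.3654 W

4347.3654 W


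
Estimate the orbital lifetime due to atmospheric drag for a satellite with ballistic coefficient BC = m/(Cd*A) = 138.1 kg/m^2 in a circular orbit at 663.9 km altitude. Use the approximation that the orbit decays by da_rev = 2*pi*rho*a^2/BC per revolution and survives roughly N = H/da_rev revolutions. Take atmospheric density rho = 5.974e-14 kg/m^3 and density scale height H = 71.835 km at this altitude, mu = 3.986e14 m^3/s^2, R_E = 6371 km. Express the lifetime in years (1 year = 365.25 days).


a = R_E + alt = 7034.9000 km = 7.0349e+06 m
da_rev = 2*pi*rho*a^2/BC = 2*pi*5.974e-14*(7.0349e+06)^2/138.1 = 0.134513931 m per revolution
N = H/da_rev = 71835.0000 m / 0.134513931 m = 534033.9058 revolutions
P = 2*pi*sqrt(a^3/mu) = 5872.1632 s
lifetime = N*P = 534033.9058 * 5872.1632 = 3.1359342e+09 s = 36295.5350 days
years = 36295.5350 / 365.25 = 99.3718 years

99.3718 years


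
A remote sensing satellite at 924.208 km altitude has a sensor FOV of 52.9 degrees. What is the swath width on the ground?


FOV = 52.9 deg = 0.9232792 rad
swath = 2 * alt * tan(FOV/2) = 2 * 924.208 * tan(0.4616396)
swath = 2 * 924.208 * 0.4974925
swath = 919.5731 km

919.5731 km


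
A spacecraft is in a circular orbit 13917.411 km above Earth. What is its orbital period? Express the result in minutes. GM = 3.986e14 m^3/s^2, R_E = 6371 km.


r = 20288.4110 km = 2.0288411e+07 m
T = 2*pi*sqrt(r^3/mu) = 2*pi*sqrt(8.351108e+21 / 3.986e14)
T = 28759.6285 s = 479.3271 min

479.3271 minutes


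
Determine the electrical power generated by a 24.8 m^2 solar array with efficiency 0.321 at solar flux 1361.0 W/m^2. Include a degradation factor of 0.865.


P = area * eta * S * degradation
P = 24.8 * 0.321 * 1361.0 * 0.865
P = 9371.9712 W

9371.9712 W


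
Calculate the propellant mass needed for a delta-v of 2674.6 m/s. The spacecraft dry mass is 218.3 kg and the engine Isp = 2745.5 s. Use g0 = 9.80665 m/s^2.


ve = Isp * g0 = 2745.5 * 9.80665 = 26924.157575 m/s
mass ratio = exp(dv/ve) = exp(2674.6/26924.157575) = 1.10443987
m_prop = m_dry * (mr - 1) = 218.3 * (1.10443987 - 1)
m_prop = 22.7992 kg

22.7992 kg


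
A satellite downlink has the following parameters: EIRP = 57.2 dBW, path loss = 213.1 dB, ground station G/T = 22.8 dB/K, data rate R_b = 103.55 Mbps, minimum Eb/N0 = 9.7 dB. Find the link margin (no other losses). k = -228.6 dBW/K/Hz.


C/N0 = EIRP - FSPL + G/T - k = 57.2 - 213.1 + 22.8 - (-228.6)
C/N0 = 95.5000 dB-Hz
R_b = 103.55 Mbps = 1.0355e+08 bps -> 10*log10(R_b) = 80.1515 dB-Hz
Eb/N0 = C/N0 - 10*log10(R_b) = 95.5000 - 80.1515 = 15.3485 dB
Margin = Eb/N0 - Eb/N0_req = 15.3485 - 9.7 = 5.6485 dB (link closes)

5.6485 dB


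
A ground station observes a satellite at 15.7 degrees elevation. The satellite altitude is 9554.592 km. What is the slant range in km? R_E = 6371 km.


h = 9554.592 km, el = 15.7 deg
d = -R_E*sin(el) + sqrt((R_E*sin(el))^2 + 2*R_E*h + h^2)
d = -6371.0000*sin(0.2740167) + sqrt((6371.0000*0.2706004)^2 + 2*6371.0000*9554.592 + 9554.592^2)
d = 12973.1812 km

12973.1812 km


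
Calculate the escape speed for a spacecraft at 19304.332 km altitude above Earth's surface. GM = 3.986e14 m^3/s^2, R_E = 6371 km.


r = 6371.0 + 19304.332 = 25675.3320 km = 2.5675332e+07 m
v_esc = sqrt(2*mu/r) = sqrt(2*3.986e14 / 2.5675332e+07)
v_esc = 5572.1861 m/s = 5.5722 km/s

5.5722 km/s


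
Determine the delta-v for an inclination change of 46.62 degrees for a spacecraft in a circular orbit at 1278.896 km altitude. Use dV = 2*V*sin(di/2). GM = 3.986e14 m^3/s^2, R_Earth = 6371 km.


r = 7649.8960 km = 7.649896e+06 m
V = sqrt(mu/r) = 7218.3990 m/s
di = 46.62 deg = 0.8136725 rad
dV = 2*V*sin(di/2) = 2*7218.3990*sin(0.4068362)
dV = 5712.7246 m/s = 5.7127 km/s

5.7127 km/s


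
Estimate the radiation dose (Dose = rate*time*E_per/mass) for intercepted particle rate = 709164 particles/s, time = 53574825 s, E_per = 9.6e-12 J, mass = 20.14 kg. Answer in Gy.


Total energy deposited = rate * time * E_per
  = 709164 * 53574825 * 9.6e-12 = 364.7360 J
Dose = E_total / mass = 364.7360 / 20.14
Dose = 18.1100 Gy

18.1100 Gy


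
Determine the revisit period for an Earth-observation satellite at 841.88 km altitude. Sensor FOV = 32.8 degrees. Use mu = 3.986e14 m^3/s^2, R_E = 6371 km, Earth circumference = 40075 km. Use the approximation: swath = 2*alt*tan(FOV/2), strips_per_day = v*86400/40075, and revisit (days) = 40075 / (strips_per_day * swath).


swath = 2*841.88*tan(0.286234) = 495.5575 km
v = sqrt(mu/r) = 7433.8586 m/s = 7.4339 km/s
strips/day = v*86400/40075 = 7.4339*86400/40075 = 16.0271
coverage/day = strips * swath = 16.0271 * 495.5575 = 7942.3418 km
revisit = 40075 / 7942.3418 = 5.0457 days

5.0457 days


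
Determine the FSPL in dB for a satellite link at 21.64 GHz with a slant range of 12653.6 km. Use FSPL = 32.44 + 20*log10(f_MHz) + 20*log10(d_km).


f = 21.64 GHz = 21640.0000 MHz
d = 12653.6 km
FSPL = 32.44 + 20*log10(21640.0000) + 20*log10(12653.6)
FSPL = 32.44 + 86.7051 + 82.0443
FSPL = 201.1894 dB

201.1894 dB


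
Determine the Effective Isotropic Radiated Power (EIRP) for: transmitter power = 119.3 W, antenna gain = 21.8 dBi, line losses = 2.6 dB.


Pt = 119.3 W = 20.7664 dBW
EIRP = Pt_dBW + Gt - losses = 20.7664 + 21.8 - 2.6 = 39.9664 dBW

39.9664 dBW


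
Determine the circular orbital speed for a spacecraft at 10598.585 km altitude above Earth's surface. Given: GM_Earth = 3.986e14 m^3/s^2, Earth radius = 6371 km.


r = R_E + alt = 6371.0 + 10598.585 = 16969.5850 km = 1.6969585e+07 m
v = sqrt(mu/r) = sqrt(3.986e14 / 1.6969585e+07) = 4846.5538 m/s = 4.8466 km/s

4.8466 km/s


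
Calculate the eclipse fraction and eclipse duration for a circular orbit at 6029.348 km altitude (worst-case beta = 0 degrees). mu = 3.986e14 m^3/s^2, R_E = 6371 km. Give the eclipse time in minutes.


r = 12400.3480 km
T = 229.0397 min
Eclipse fraction = arcsin(R_E/r)/pi = arcsin(6371.0000/12400.3480)/pi
= arcsin(0.5137759)/pi = 0.1717537
Eclipse duration = 0.1717537 * 229.0397 = 39.3384 min

39.3384 minutes


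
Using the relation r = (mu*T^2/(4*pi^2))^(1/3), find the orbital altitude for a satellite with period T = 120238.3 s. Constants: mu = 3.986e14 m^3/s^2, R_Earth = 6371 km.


T = 120238.3 s
r = (mu*T^2/(4*pi^2))^(1/3) = (3.986e14 * 120238.3^2 / (4*pi^2))^(1/3)
r = 5.2652751e+07 m = 52652.7514 km
alt = r - R_E = 52652.7514 - 6371 = 46281.7514 km

46281.7514 km


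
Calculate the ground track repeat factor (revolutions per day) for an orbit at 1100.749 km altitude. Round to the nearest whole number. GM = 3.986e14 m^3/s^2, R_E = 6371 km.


r = 7.471749e+06 m
T = 2*pi*sqrt(r^3/mu) = 6427.5377 s = 107.1256 min
revs/day = 1440 / 107.1256 = 13.4422
Rounded: 13 revolutions per day

13 revolutions per day


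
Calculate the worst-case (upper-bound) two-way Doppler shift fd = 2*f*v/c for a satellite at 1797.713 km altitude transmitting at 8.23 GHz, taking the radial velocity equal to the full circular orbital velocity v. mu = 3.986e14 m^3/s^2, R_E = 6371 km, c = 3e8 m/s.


r = 8.168713e+06 m
v = sqrt(mu/r) = 6985.4088 m/s (worst-case radial velocity)
f = 8.23 GHz = 8.23e+09 Hz
fd = 2*f*v/c = 2*8.23e+09*6985.4088/3.0e+08
fd = 383266.0973 Hz

383266.0973 Hz


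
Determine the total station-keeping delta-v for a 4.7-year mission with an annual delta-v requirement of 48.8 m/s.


dV = rate * years = 48.8 * 4.7
dV = 229.3600 m/s

229.3600 m/s


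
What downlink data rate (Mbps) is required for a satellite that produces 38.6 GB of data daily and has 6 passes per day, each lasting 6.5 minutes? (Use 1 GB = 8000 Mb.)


total contact time = 6 * 6.5 * 60 = 2340.0000 s
data = 38.6 GB = 308800.0000 Mb
rate = 308800.0000 / 2340.0000 = 131.9658 Mbps

131.9658 Mbps


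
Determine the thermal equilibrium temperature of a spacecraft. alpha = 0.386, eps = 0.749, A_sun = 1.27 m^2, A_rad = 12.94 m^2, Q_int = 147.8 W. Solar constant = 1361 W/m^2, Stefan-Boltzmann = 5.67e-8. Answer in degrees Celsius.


Numerator = alpha*S*A_sun + Q_int = 0.386*1361*1.27 + 147.8 = 814.9894 W
Denominator = eps*sigma*A_rad = 0.749*5.67e-8*12.94 = 5.495398e-07 W/K^4
T^4 = 1.4830398e+09 K^4
T = 196.2403 K = -76.9097 C

-76.9097 degrees Celsius


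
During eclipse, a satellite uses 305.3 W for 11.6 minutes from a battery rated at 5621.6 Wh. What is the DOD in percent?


E_used = P * t / 60 = 305.3 * 11.6 / 60 = 59.0247 Wh
DOD = E_used / E_total * 100 = 59.0247 / 5621.6 * 100
DOD = 1.0500 %

1.0500 %


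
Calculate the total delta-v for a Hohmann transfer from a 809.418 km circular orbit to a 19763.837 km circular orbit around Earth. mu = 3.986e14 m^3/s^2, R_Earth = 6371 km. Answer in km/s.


r1 = 7180.4180 km = 7.180418e+06 m
r2 = 26134.8370 km = 2.6134837e+07 m
dv1 = sqrt(mu/r1)*(sqrt(2*r2/(r1+r2)) - 1) = 1881.8374 m/s
dv2 = sqrt(mu/r2)*(1 - sqrt(2*r1/(r1+r2))) = 1341.2859 m/s
total dv = |dv1| + |dv2| = 1881.8374 + 1341.2859 = 3223.1232 m/s = 3.2231 km/s

3.2231 km/s


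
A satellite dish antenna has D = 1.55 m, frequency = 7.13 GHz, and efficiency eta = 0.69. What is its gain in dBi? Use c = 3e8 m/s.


lambda = c/f = 3e8 / 7.13e+09 = 0.04207574 m
G = eta*(pi*D/lambda)^2 = 0.69*(pi*1.55/0.04207574)^2
G = 9241.6344 (linear)
G = 10*log10(9241.6344) = 39.6575 dBi

39.6575 dBi


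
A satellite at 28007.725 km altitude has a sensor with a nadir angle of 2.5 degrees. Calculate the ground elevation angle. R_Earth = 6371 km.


r = R_E + alt = 34378.7250 km
Law of sines in the satellite / Earth-center / ground-point triangle:
  sin(nadir)/R_E = sin(90 + el)/r  =>  cos(el) = (r/R_E)*sin(nadir)
cos(el) = (34378.7250 / 6371.0000) * sin(2.5 deg) = 0.2353758
el = arccos(0.2353758) = 76.3862 deg
(Earth-central angle = 90 - nadir - el = 11.1138 deg)

76.3862 degrees


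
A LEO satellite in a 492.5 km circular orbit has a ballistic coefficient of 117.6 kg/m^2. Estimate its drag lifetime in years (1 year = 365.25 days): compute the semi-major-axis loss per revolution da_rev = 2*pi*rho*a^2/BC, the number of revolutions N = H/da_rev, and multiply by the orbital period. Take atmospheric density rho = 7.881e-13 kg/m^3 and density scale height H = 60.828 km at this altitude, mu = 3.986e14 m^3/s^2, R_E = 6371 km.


a = R_E + alt = 6863.5000 km = 6.8635e+06 m
da_rev = 2*pi*rho*a^2/BC = 2*pi*7.881e-13*(6.8635e+06)^2/117.6 = 1.983559 m per revolution
N = H/da_rev = 60828.0000 m / 1.983559 m = 30666.0887 revolutions
P = 2*pi*sqrt(a^3/mu) = 5658.8695 s
lifetime = N*P = 30666.0887 * 5658.8695 = 1.7353539e+08 s = 2008.5115 days
years = 2008.5115 / 365.25 = 5.4990 years

5.4990 years


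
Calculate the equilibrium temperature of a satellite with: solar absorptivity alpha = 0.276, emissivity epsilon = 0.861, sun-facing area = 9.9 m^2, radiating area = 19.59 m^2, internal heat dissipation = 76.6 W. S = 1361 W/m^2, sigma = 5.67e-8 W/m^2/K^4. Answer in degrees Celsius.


Numerator = alpha*S*A_sun + Q_int = 0.276*1361*9.9 + 76.6 = 3795.3964 W
Denominator = eps*sigma*A_rad = 0.861*5.67e-8*19.59 = 9.5635833e-07 W/K^4
T^4 = 3.9685924e+09 K^4
T = 250.9916 K = -22.1584 C

-22.1584 degrees Celsius


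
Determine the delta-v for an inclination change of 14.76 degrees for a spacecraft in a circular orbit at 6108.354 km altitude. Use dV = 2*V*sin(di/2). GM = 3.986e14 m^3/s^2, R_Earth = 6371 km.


r = 12479.3540 km = 1.2479354e+07 m
V = sqrt(mu/r) = 5651.6153 m/s
di = 14.76 deg = 0.2576106 rad
dV = 2*V*sin(di/2) = 2*5651.6153*sin(0.1288053)
dV = 1451.8935 m/s = 1.4519 km/s

1.4519 km/s


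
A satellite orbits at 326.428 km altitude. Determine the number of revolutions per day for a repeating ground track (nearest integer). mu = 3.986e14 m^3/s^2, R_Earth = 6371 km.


r = 6.697428e+06 m
T = 2*pi*sqrt(r^3/mu) = 5454.7305 s = 90.9122 min
revs/day = 1440 / 90.9122 = 15.8395
Rounded: 16 revolutions per day

16 revolutions per day


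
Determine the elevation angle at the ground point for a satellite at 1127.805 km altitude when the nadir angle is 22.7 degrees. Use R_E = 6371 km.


r = R_E + alt = 7498.8050 km
Law of sines in the satellite / Earth-center / ground-point triangle:
  sin(nadir)/R_E = sin(90 + el)/r  =>  cos(el) = (r/R_E)*sin(nadir)
cos(el) = (7498.8050 / 6371.0000) * sin(22.7 deg) = 0.4542198
el = arccos(0.4542198) = 62.9853 deg
(Earth-central angle = 90 - nadir - el = 4.3147 deg)

62.9853 degrees


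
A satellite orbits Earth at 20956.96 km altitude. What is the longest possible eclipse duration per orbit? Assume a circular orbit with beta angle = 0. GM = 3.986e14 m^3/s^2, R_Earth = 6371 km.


r = 27327.9600 km
T = 749.3260 min
Eclipse fraction = arcsin(R_E/r)/pi = arcsin(6371.0000/27327.9600)/pi
= arcsin(0.2331312)/pi = 0.07489716
Eclipse duration = 0.07489716 * 749.3260 = 56.1224 min

56.1224 minutes


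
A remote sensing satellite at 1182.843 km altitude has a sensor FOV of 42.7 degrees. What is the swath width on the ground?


FOV = 42.7 deg = 0.7452556 rad
swath = 2 * alt * tan(FOV/2) = 2 * 1182.843 * tan(0.3726278)
swath = 2 * 1182.843 * 0.3908894
swath = 924.7215 km

924.7215 km


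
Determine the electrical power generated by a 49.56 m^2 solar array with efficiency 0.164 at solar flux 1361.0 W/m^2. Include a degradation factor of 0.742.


P = area * eta * S * degradation
P = 49.56 * 0.164 * 1361.0 * 0.742
P = 8207.9968 W

8207.9968 W


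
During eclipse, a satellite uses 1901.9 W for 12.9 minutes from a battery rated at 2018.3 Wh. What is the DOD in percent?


E_used = P * t / 60 = 1901.9 * 12.9 / 60 = 408.9085 Wh
DOD = E_used / E_total * 100 = 408.9085 / 2018.3 * 100
DOD = 20.2600 %

20.2600 %


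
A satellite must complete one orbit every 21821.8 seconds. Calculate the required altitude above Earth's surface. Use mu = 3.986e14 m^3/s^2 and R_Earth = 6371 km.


T = 21821.8 s
r = (mu*T^2/(4*pi^2))^(1/3) = (3.986e14 * 21821.8^2 / (4*pi^2))^(1/3)
r = 1.6877945e+07 m = 16877.9450 km
alt = r - R_E = 16877.9450 - 6371 = 10506.9450 km

10506.9450 km


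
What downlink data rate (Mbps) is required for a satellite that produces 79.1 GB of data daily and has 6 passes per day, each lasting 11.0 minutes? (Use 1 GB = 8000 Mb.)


total contact time = 6 * 11.0 * 60 = 3960.0000 s
data = 79.1 GB = 632800.0000 Mb
rate = 632800.0000 / 3960.0000 = 159.7980 Mbps

159.7980 Mbps


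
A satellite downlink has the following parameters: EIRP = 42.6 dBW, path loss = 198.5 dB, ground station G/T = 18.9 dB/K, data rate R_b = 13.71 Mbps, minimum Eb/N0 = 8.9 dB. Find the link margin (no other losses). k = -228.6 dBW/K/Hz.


C/N0 = EIRP - FSPL + G/T - k = 42.6 - 198.5 + 18.9 - (-228.6)
C/N0 = 91.6000 dB-Hz
R_b = 13.71 Mbps = 1.371e+07 bps -> 10*log10(R_b) = 71.3704 dB-Hz
Eb/N0 = C/N0 - 10*log10(R_b) = 91.6000 - 71.3704 = 20.2296 dB
Margin = Eb/N0 - Eb/N0_req = 20.2296 - 8.9 = 11.3296 dB (link closes)

11.3296 dB


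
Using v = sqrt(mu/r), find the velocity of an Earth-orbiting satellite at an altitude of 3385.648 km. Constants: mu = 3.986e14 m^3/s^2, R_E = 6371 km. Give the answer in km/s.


r = R_E + alt = 6371.0 + 3385.648 = 9756.6480 km = 9.756648e+06 m
v = sqrt(mu/r) = sqrt(3.986e14 / 9.756648e+06) = 6391.7286 m/s = 6.3917 km/s

6.3917 km/s


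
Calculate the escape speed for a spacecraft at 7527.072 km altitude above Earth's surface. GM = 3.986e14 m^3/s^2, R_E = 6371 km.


r = 6371.0 + 7527.072 = 13898.0720 km = 1.3898072e+07 m
v_esc = sqrt(2*mu/r) = sqrt(2*3.986e14 / 1.3898072e+07)
v_esc = 7573.6698 m/s = 7.5737 km/s

7.5737 km/s


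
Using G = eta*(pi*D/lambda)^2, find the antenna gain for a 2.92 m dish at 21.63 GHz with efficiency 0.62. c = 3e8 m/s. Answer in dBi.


lambda = c/f = 3e8 / 2.163e+10 = 0.01386963 m
G = eta*(pi*D/lambda)^2 = 0.62*(pi*2.92/0.01386963)^2
G = 271223.7193 (linear)
G = 10*log10(271223.7193) = 54.3333 dBi

54.3333 dBi


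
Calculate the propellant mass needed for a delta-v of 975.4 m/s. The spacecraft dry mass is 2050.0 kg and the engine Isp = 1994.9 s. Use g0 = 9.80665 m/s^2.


ve = Isp * g0 = 1994.9 * 9.80665 = 19563.286085 m/s
mass ratio = exp(dv/ve) = exp(975.4/19563.286085) = 1.05112256
m_prop = m_dry * (mr - 1) = 2050.0 * (1.05112256 - 1)
m_prop = 104.8013 kg

104.8013 kg


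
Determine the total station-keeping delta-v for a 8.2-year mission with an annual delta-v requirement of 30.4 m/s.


dV = rate * years = 30.4 * 8.2
dV = 249.2800 m/s

249.2800 m/s


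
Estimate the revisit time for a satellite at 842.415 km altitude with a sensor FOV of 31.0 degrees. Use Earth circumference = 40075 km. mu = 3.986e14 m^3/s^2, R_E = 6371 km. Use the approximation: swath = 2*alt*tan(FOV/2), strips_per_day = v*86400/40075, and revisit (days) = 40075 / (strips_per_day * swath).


swath = 2*842.415*tan(0.270526) = 467.2447 km
v = sqrt(mu/r) = 7433.5829 m/s = 7.4336 km/s
strips/day = v*86400/40075 = 7.4336*86400/40075 = 16.0265
coverage/day = strips * swath = 16.0265 * 467.2447 = 7488.2924 km
revisit = 40075 / 7488.2924 = 5.3517 days

5.3517 days


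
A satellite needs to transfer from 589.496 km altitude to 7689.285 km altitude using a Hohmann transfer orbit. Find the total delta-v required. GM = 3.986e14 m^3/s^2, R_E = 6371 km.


r1 = 6960.4960 km = 6.960496e+06 m
r2 = 14060.2850 km = 1.4060285e+07 m
dv1 = sqrt(mu/r1)*(sqrt(2*r2/(r1+r2)) - 1) = 1185.1496 m/s
dv2 = sqrt(mu/r2)*(1 - sqrt(2*r1/(r1+r2))) = 991.4754 m/s
total dv = |dv1| + |dv2| = 1185.1496 + 991.4754 = 2176.6249 m/s = 2.1766 km/s

2.1766 km/s


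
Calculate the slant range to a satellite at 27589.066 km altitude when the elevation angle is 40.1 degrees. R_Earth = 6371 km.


h = 27589.066 km, el = 40.1 deg
d = -R_E*sin(el) + sqrt((R_E*sin(el))^2 + 2*R_E*h + h^2)
d = -6371.0000*sin(0.699877) + sqrt((6371.0000*0.6441236)^2 + 2*6371.0000*27589.066 + 27589.066^2)
d = 29504.8719 km

29504.8719 km


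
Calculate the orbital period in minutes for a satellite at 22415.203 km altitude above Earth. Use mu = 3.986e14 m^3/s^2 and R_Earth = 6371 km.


r = 28786.2030 km = 2.8786203e+07 m
T = 2*pi*sqrt(r^3/mu) = 2*pi*sqrt(2.3853557e+22 / 3.986e14)
T = 48605.7666 s = 810.0961 min

810.0961 minutes


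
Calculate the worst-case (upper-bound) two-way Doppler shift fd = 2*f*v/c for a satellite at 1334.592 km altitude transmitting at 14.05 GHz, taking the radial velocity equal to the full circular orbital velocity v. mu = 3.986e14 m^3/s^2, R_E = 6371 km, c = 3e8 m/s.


r = 7.705592e+06 m
v = sqrt(mu/r) = 7192.2644 m/s (worst-case radial velocity)
f = 14.05 GHz = 1.405e+10 Hz
fd = 2*f*v/c = 2*1.405e+10*7192.2644/3.0e+08
fd = 673675.4286 Hz

673675.4286 Hz


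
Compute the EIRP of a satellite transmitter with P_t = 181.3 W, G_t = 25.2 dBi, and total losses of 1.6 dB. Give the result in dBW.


Pt = 181.3 W = 22.5840 dBW
EIRP = Pt_dBW + Gt - losses = 22.5840 + 25.2 - 1.6 = 46.1840 dBW

46.1840 dBW


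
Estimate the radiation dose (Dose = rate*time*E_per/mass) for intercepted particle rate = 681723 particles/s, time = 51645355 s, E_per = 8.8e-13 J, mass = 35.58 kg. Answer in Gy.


Total energy deposited = rate * time * E_per
  = 681723 * 51645355 * 8.8e-13 = 30.9829 J
Dose = E_total / mass = 30.9829 / 35.58
Dose = 0.870795 Gy

0.8708 Gy


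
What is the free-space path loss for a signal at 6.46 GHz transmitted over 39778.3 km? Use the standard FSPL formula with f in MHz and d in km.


f = 6.46 GHz = 6460.0000 MHz
d = 39778.3 km
FSPL = 32.44 + 20*log10(6460.0000) + 20*log10(39778.3)
FSPL = 32.44 + 76.2047 + 91.9929
FSPL = 200.6376 dB

200.6376 dB


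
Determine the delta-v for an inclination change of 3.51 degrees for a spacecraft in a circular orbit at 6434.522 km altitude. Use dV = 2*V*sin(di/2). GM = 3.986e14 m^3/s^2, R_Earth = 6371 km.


r = 12805.5220 km = 1.2805522e+07 m
V = sqrt(mu/r) = 5579.1753 m/s
di = 3.51 deg = 0.06126106 rad
dV = 2*V*sin(di/2) = 2*5579.1753*sin(0.03063053)
dV = 341.7327 m/s = 0.3417327 km/s

0.3417 km/s


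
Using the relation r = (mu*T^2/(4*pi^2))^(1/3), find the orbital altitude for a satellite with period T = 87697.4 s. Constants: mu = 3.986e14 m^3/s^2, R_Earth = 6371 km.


T = 87697.4 s
r = (mu*T^2/(4*pi^2))^(1/3) = (3.986e14 * 87697.4^2 / (4*pi^2))^(1/3)
r = 4.2662896e+07 m = 42662.8959 km
alt = r - R_E = 42662.8959 - 6371 = 36291.8959 km

36291.8959 km


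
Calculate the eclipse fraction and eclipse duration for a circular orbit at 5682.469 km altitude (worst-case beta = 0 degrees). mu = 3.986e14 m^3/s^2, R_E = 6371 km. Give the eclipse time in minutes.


r = 12053.4690 km
T = 219.4967 min
Eclipse fraction = arcsin(R_E/r)/pi = arcsin(6371.0000/12053.4690)/pi
= arcsin(0.5285615)/pi = 0.1772684
Eclipse duration = 0.1772684 * 219.4967 = 38.9098 min

38.9098 minutes


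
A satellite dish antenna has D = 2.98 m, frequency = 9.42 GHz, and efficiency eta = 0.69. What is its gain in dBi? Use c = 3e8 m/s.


lambda = c/f = 3e8 / 9.42e+09 = 0.03184713 m
G = eta*(pi*D/lambda)^2 = 0.69*(pi*2.98/0.03184713)^2
G = 59626.6844 (linear)
G = 10*log10(59626.6844) = 47.7544 dBi

47.7544 dBi
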